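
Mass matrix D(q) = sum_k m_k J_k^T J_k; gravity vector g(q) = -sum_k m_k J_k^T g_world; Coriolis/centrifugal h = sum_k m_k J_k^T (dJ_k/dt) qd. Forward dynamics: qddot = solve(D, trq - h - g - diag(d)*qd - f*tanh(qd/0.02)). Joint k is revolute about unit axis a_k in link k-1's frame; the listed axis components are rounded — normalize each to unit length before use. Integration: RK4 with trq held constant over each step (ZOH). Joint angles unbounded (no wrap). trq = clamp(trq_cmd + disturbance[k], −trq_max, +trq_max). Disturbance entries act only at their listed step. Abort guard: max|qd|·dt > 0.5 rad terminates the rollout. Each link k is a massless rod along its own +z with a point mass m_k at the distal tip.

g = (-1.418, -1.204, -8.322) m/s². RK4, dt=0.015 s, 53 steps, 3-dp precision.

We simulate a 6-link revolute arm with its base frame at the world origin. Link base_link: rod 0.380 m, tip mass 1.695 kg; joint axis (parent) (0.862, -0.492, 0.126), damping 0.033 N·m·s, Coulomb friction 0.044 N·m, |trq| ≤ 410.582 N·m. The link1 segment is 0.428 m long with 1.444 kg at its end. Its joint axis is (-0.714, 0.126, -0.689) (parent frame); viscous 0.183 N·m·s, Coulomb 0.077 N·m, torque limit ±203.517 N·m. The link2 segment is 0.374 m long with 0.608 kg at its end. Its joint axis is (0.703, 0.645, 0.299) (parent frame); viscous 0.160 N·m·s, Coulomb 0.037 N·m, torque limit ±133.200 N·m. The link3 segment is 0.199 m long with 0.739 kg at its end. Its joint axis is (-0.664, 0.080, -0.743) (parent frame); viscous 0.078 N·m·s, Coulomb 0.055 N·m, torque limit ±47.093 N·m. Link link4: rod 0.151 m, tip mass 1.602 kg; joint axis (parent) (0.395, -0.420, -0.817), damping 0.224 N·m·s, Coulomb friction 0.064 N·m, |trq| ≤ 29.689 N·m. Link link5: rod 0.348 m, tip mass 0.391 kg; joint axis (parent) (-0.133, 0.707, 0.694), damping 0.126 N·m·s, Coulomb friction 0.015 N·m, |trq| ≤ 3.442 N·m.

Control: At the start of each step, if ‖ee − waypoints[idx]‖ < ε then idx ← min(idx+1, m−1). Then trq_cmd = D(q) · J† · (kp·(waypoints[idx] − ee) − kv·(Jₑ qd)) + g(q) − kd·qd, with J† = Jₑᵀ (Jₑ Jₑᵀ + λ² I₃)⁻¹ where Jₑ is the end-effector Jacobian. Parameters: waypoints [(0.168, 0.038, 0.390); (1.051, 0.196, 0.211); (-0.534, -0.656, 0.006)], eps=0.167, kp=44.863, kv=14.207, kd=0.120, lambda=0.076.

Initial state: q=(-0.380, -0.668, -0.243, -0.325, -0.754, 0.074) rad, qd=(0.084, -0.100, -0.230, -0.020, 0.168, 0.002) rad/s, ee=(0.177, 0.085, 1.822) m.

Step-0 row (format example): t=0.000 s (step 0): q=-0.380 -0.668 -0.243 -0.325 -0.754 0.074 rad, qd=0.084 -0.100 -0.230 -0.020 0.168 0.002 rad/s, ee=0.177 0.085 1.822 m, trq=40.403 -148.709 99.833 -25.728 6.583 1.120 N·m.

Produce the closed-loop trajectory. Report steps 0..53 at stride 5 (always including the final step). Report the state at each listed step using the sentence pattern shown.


t=0.075 s (step 5): q=-0.544 -1.148 -0.454 -0.161 -0.979 0.367 rad, qd=-2.855 -8.587 -3.666 3.593 -4.234 5.604 rad/s, ee=0.180 0.053 1.705 m, trq=-21.095 1.431 4.631 1.268 -0.986 0.748 N·m.
t=0.150 s (step 10): q=-0.723 -1.706 -0.698 0.069 -1.275 0.760 rad, qd=-1.941 -6.189 -2.828 2.378 -3.455 4.658 rad/s, ee=0.213 -0.016 1.450 m, trq=-22.510 57.636 -20.046 8.062 -1.618 -0.128 N·m.
t=0.225 s (step 15): q=-0.847 -2.094 -0.888 0.205 -1.497 1.057 rad, qd=-1.459 -4.317 -2.300 1.319 -2.556 3.317 rad/s, ee=0.236 -0.066 1.214 m, trq=-13.163 53.135 -16.795 6.795 -0.287 -0.777 N·m.
t=0.300 s (step 20): q=-0.952 -2.374 -1.051 0.272 -1.664 1.265 rad, qd=-1.382 -3.260 -2.088 0.478 -1.930 2.286 rad/s, ee=0.242 -0.085 1.029 m, trq=-6.107 41.019 -11.832 5.171 0.509 -0.950 N·m.
t=0.375 s (step 25): q=-1.059 -2.594 -1.201 0.280 -1.790 1.406 rad, qd=-1.484 -2.659 -1.905 -0.213 -1.467 1.486 rad/s, ee=0.238 -0.083 0.888 m, trq=-0.459 32.381 -8.594 4.026 0.890 -0.926 N·m.
t=0.450 s (step 30): q=-1.174 -2.778 -1.335 0.247 -1.885 1.496 rad, qd=-1.562 -2.255 -1.656 -0.623 -1.080 0.947 rad/s, ee=0.231 -0.068 0.778 m, trq=4.113 28.107 -6.995 3.328 1.072 -0.869 N·m.
t=0.525 s (step 35): q=-1.290 -2.934 -1.449 0.194 -1.954 1.553 rad, qd=-1.523 -1.913 -1.370 -0.754 -0.781 0.605 rad/s, ee=0.223 -0.048 0.689 m, trq=7.178 26.275 -6.382 3.009 1.158 -0.819 N·m.
t=0.600 s (step 40): q=-1.398 -3.065 -1.541 0.140 -2.004 1.591 rad, qd=-1.352 -1.598 -1.103 -0.679 -0.562 0.413 rad/s, ee=0.216 -0.029 0.618 m, trq=8.841 25.225 -6.280 2.895 1.179 -0.777 N·m.
t=0.675 s (step 45): q=-1.491 -3.174 -1.616 0.094 -2.040 1.618 rad, qd=-1.110 -1.310 -0.880 -0.551 -0.393 0.292 rad/s, ee=0.209 -0.012 0.562 m, trq=9.443 24.206 -6.394 2.869 1.155 -0.738 N·m.
t=0.750 s (step 50): q=-1.609 -3.297 -1.660 0.100 -2.052 1.623 rad, qd=-2.612 -2.374 -0.098 1.435 0.030 -0.465 rad/s, ee=0.238 0.007 0.511 m, trq=-3.719 4.470 4.091 6.403 3.732 -1.832 N·m.
t=0.795 s (step 53): q=-1.738 -3.408 -1.656 0.199 -2.052 1.592 rad, qd=-2.990 -2.445 0.234 2.859 0.016 -0.835 rad/s, ee=0.315 0.026 0.467 m.


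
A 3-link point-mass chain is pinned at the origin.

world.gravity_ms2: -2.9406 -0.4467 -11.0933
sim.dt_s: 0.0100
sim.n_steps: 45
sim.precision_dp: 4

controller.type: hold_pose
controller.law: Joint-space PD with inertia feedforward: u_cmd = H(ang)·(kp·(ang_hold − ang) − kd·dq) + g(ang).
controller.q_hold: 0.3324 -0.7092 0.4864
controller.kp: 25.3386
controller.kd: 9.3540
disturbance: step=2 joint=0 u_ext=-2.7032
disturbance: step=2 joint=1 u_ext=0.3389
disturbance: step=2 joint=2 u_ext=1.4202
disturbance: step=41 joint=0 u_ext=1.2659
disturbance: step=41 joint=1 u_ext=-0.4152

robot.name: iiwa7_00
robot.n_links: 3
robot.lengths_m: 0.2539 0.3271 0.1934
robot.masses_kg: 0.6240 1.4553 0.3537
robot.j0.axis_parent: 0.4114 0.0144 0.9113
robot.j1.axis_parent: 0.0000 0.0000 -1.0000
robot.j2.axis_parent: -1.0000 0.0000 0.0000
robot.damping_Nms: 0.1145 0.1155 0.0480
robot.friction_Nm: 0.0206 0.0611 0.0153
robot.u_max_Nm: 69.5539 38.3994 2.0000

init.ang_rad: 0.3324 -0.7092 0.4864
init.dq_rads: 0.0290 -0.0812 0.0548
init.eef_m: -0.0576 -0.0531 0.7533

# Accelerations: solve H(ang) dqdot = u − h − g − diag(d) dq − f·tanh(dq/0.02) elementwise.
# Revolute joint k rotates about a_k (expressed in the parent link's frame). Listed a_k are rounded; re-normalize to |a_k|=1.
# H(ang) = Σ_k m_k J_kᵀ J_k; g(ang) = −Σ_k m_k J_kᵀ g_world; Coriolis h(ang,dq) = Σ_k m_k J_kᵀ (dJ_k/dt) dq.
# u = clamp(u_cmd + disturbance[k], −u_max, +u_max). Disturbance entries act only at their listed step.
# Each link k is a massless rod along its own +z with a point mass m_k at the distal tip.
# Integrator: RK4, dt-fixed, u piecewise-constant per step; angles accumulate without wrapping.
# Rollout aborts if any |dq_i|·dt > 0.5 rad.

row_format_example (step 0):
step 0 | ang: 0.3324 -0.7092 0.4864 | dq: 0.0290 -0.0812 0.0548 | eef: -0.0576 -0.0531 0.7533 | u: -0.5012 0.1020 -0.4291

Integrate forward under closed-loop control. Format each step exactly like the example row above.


step 1 | ang: 0.3327 -0.7094 0.4869 | dq: 0.0226 -0.0782 0.0327 | eef: -0.0577 -0.0532 0.7533 | u: -0.4971 0.1015 -0.4277
step 2 | ang: 0.3330 -0.7095 0.4872 | dq: 0.0173 -0.0748 0.0161 | eef: -0.0577 -0.0532 0.7532 | u: -3.1966 0.4400 0.9936
step 3 | ang: 0.3330 -0.7056 0.4925 | dq: -0.0187 0.6850 1.0193 | eef: -0.0583 -0.0524 0.7529 | u: -0.2344 0.0780 -0.5603
step 4 | ang: 0.3326 -0.7018 0.5017 | dq: -0.0566 0.1349 0.8336 | eef: -0.0595 -0.0510 0.7522 | u: -0.2511 0.0913 -0.5512
step 5 | ang: 0.3320 -0.7013 0.5093 | dq: -0.0573 0.0774 0.7075 | eef: -0.0606 -0.0500 0.7517 | u: -0.2672 0.0939 -0.5431
step 6 | ang: 0.3314 -0.7013 0.5158 | dq: -0.0553 0.0506 0.5980 | eef: -0.0616 -0.0491 0.7512 | u: -0.2824 0.0958 -0.5357
step 7 | ang: 0.3308 -0.7014 0.5213 | dq: -0.0521 0.0381 0.5022 | eef: -0.0624 -0.0483 0.7507 | u: -0.2967 0.0972 -0.5288
step 8 | ang: 0.3303 -0.7015 0.5258 | dq: -0.0481 0.0332 0.4180 | eef: -0.0631 -0.0477 0.7504 | u: -0.3101 0.0982 -0.5224
step 9 | ang: 0.3298 -0.7017 0.5296 | dq: -0.0437 0.0322 0.3440 | eef: -0.0636 -0.0471 0.7501 | u: -0.3227 0.0991 -0.5163
step 10 | ang: 0.3293 -0.7019 0.5326 | dq: -0.0393 0.0327 0.2786 | eef: -0.0641 -0.0467 0.7499 | u: -0.3344 0.0999 -0.5107
step 11 | ang: 0.3289 -0.7020 0.5351 | dq: -0.0349 0.0336 0.2210 | eef: -0.0645 -0.0463 0.7497 | u: -0.3455 0.1006 -0.5055
step 12 | ang: 0.3285 -0.7022 0.5370 | dq: -0.0307 0.0345 0.1702 | eef: -0.0648 -0.0460 0.7495 | u: -0.3557 0.1011 -0.5006
step 13 | ang: 0.3282 -0.7023 0.5384 | dq: -0.0266 0.0354 0.1253 | eef: -0.0650 -0.0457 0.7494 | u: -0.3653 0.1016 -0.4959
step 14 | ang: 0.3279 -0.7024 0.5394 | dq: -0.0228 0.0360 0.0858 | eef: -0.0652 -0.0455 0.7493 | u: -0.3741 0.1020 -0.4916
step 15 | ang: 0.3277 -0.7025 0.5401 | dq: -0.0192 0.0368 0.0516 | eef: -0.0653 -0.0454 0.7493 | u: -0.3823 0.1024 -0.4876
step 16 | ang: 0.3275 -0.7026 0.5404 | dq: -0.0155 0.0385 0.0250 | eef: -0.0654 -0.0453 0.7492 | u: -0.3897 0.1026 -0.4842
step 17 | ang: 0.3273 -0.7027 0.5405 | dq: -0.0115 0.0409 0.0068 | eef: -0.0654 -0.0452 0.7492 | u: -0.3965 0.1029 -0.4815
step 18 | ang: 0.3271 -0.7028 0.5404 | dq: -0.0074 0.0431 -0.0045 | eef: -0.0654 -0.0452 0.7492 | u: -0.4026 0.1032 -0.4796
step 19 | ang: 0.3270 -0.7029 0.5403 | dq: -0.0036 0.0448 -0.0113 | eef: -0.0654 -0.0452 0.7492 | u: -0.4081 0.1034 -0.4781
step 20 | ang: 0.3270 -0.7029 0.5401 | dq: -0.0001 0.0457 -0.0153 | eef: -0.0654 -0.0452 0.7493 | u: -0.4129 0.1036 -0.4770
step 21 | ang: 0.3270 -0.7029 0.5399 | dq: 0.0029 0.0460 -0.0178 | eef: -0.0653 -0.0452 0.7493 | u: -0.4171 0.1039 -0.4760
step 22 | ang: 0.3270 -0.7030 0.5396 | dq: 0.0055 0.0459 -0.0194 | eef: -0.0653 -0.0452 0.7493 | u: -0.4209 0.1041 -0.4753
step 23 | ang: 0.3270 -0.7030 0.5394 | dq: 0.0078 0.0455 -0.0206 | eef: -0.0653 -0.0452 0.7493 | u: -0.4242 0.1043 -0.4745
step 24 | ang: 0.3270 -0.7030 0.5391 | dq: 0.0097 0.0450 -0.0214 | eef: -0.0652 -0.0453 0.7493 | u: -0.4272 0.1044 -0.4739
step 25 | ang: 0.3271 -0.7031 0.5388 | dq: 0.0113 0.0445 -0.0220 | eef: -0.0652 -0.0453 0.7494 | u: -0.4298 0.1046 -0.4733
step 26 | ang: 0.3272 -0.7031 0.5386 | dq: 0.0126 0.0441 -0.0224 | eef: -0.0651 -0.0454 0.7494 | u: -0.4322 0.1047 -0.4728
step 27 | ang: 0.3272 -0.7032 0.5383 | dq: 0.0138 0.0436 -0.0227 | eef: -0.0651 -0.0455 0.7494 | u: -0.4343 0.1048 -0.4723
step 28 | ang: 0.3273 -0.7033 0.5380 | dq: 0.0147 0.0433 -0.0228 | eef: -0.0651 -0.0455 0.7494 | u: -0.4362 0.1049 -0.4719
step 29 | ang: 0.3275 -0.7033 0.5377 | dq: 0.0155 0.0430 -0.0230 | eef: -0.0650 -0.0456 0.7494 | u: -0.4379 0.1049 -0.4714
step 30 | ang: 0.3276 -0.7034 0.5375 | dq: 0.0162 0.0427 -0.0230 | eef: -0.0650 -0.0457 0.7495 | u: -0.4395 0.1050 -0.4710
step 31 | ang: 0.3277 -0.7035 0.5372 | dq: 0.0167 0.0426 -0.0230 | eef: -0.0649 -0.0458 0.7495 | u: -0.4409 0.1050 -0.4707
step 32 | ang: 0.3278 -0.7035 0.5369 | dq: 0.0171 0.0424 -0.0230 | eef: -0.0649 -0.0458 0.7495 | u: -0.4421 0.1051 -0.4703
step 33 | ang: 0.3280 -0.7036 0.5366 | dq: 0.0175 0.0423 -0.0229 | eef: -0.0648 -0.0459 0.7495 | u: -0.4433 0.1051 -0.4699
step 34 | ang: 0.3281 -0.7037 0.5363 | dq: 0.0177 0.0422 -0.0228 | eef: -0.0648 -0.0460 0.7495 | u: -0.4443 0.1051 -0.4696
step 35 | ang: 0.3282 -0.7038 0.5361 | dq: 0.0179 0.0422 -0.0227 | eef: -0.0648 -0.0461 0.7496 | u: -0.4453 0.1051 -0.4693
step 36 | ang: 0.3284 -0.7038 0.5358 | dq: 0.0180 0.0422 -0.0226 | eef: -0.0647 -0.0462 0.7496 | u: -0.4462 0.1052 -0.4690
step 37 | ang: 0.3285 -0.7039 0.5355 | dq: 0.0180 0.0422 -0.0225 | eef: -0.0647 -0.0463 0.7496 | u: -0.4470 0.1052 -0.4687
step 38 | ang: 0.3286 -0.7040 0.5352 | dq: 0.0181 0.0422 -0.0223 | eef: -0.0646 -0.0463 0.7496 | u: -0.4477 0.1052 -0.4684
step 39 | ang: 0.3288 -0.7041 0.5349 | dq: 0.0180 0.0423 -0.0221 | eef: -0.0646 -0.0464 0.7496 | u: -0.4484 0.1052 -0.4681
step 40 | ang: 0.3289 -0.7041 0.5347 | dq: 0.0180 0.0423 -0.0220 | eef: -0.0645 -0.0465 0.7497 | u: -0.4491 0.1051 -0.4678
step 41 | ang: 0.3290 -0.7042 0.5344 | dq: 0.0179 0.0424 -0.0218 | eef: -0.0645 -0.0466 0.7497 | u: 0.8162 -0.3101 -0.4676
step 42 | ang: 0.3293 -0.7087 0.5343 | dq: 0.0526 -0.8014 0.0140 | eef: -0.0647 -0.0471 0.7496 | u: -0.5699 0.1357 -0.4676
step 43 | ang: 0.3300 -0.7139 0.5345 | dq: 0.0811 -0.2791 0.0299 | eef: -0.0650 -0.0477 0.7496 | u: -0.5616 0.1220 -0.4664
step 44 | ang: 0.3309 -0.7151 0.5348 | dq: 0.0863 -0.0536 0.0180 | eef: -0.0650 -0.0481 0.7495 | u: -0.5535 0.1157 -0.4643
step 45 | ang: 0.3318 -0.7152 0.5349 | dq: 0.0748 -0.0569 -0.0048 | eef: -0.0650 -0.0484 0.7495


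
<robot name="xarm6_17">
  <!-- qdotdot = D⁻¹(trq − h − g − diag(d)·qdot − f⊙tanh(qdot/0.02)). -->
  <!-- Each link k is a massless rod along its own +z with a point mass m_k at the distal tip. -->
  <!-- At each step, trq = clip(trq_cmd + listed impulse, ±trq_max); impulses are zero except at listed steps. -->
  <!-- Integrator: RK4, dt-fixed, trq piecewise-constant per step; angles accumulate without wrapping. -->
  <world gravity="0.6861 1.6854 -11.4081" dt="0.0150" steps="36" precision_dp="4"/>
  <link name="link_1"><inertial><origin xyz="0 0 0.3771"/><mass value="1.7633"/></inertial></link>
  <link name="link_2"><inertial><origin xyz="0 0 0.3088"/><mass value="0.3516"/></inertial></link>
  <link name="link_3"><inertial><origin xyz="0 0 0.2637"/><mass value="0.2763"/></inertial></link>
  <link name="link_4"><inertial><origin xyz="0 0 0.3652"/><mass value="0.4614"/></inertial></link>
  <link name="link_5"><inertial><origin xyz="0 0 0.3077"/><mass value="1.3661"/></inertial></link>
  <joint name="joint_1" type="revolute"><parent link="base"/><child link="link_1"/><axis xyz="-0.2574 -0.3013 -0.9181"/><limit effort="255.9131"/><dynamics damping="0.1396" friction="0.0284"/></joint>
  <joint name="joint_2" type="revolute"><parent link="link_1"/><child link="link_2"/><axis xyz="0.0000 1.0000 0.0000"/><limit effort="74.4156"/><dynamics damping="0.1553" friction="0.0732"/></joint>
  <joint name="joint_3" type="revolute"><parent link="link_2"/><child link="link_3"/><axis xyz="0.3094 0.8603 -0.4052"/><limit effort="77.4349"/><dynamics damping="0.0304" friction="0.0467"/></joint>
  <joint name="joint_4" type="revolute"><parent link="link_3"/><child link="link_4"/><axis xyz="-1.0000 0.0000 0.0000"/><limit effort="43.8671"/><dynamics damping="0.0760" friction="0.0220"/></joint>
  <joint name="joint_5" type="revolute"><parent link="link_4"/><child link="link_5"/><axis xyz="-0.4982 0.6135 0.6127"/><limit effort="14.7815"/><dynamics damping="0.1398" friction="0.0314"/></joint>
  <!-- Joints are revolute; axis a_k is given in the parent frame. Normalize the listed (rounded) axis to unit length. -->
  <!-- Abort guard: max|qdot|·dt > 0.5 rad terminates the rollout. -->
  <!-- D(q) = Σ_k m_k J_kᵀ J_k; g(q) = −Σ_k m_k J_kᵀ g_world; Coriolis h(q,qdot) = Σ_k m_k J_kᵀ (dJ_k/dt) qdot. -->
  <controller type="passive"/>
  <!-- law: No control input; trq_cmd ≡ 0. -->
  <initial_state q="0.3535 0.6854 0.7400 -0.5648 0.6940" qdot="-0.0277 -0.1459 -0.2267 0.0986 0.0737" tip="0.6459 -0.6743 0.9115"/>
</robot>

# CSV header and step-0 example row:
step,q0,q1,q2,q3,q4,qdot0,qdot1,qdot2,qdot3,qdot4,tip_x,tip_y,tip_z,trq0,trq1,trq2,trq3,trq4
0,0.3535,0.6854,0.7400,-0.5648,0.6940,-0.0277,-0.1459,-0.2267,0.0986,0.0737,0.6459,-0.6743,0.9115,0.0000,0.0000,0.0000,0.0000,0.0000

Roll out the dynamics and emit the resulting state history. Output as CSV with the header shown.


step,q0,q1,q2,q3,q4,qdot0,qdot1,qdot2,qdot3,qdot4,tip_x,tip_y,tip_z,trq0,trq1,trq2,trq3,trq4
1,0.3543,0.6859,0.7347,-0.5650,0.7002,0.1290,0.1842,-0.4503,-0.0950,0.7107,0.6472,-0.6718,0.9140,0.0000,0.0000,0.0000,0.0000,0.0000
2,0.3572,0.6906,0.7270,-0.5672,0.7147,0.2544,0.4403,-0.5627,-0.1998,1.2064,0.6492,-0.6697,0.9139,0.0000,0.0000,0.0000,0.0000,0.0000
3,0.3619,0.6989,0.7181,-0.5707,0.7359,0.3613,0.6603,-0.6196,-0.2581,1.6138,0.6518,-0.6678,0.9114,0.0000,0.0000,0.0000,0.0000,0.0000
4,0.3680,0.7103,0.7086,-0.5748,0.7627,0.4524,0.8537,-0.6356,-0.2808,1.9500,0.6551,-0.6663,0.9066,0.0000,0.0000,0.0000,0.0000,0.0000
5,0.3754,0.7244,0.6991,-0.5790,0.7941,0.5299,1.0277,-0.6224,-0.2750,2.2270,0.6591,-0.6651,0.8993,0.0000,0.0000,0.0000,0.0000,0.0000
6,0.3838,0.7410,0.6900,-0.5829,0.8293,0.5962,1.1883,-0.5891,-0.2451,2.4525,0.6638,-0.6643,0.8896,0.0000,0.0000,0.0000,0.0000,0.0000
7,0.3932,0.7600,0.6815,-0.5862,0.8675,0.6530,1.3402,-0.5433,-0.1938,2.6311,0.6691,-0.6638,0.8775,0.0000,0.0000,0.0000,0.0000,0.0000
8,0.4034,0.7812,0.6738,-0.5886,0.9080,0.7020,1.4875,-0.4919,-0.1225,2.7648,0.6749,-0.6636,0.8630,0.0000,0.0000,0.0000,0.0000,0.0000
9,0.4143,0.8046,0.6668,-0.5898,0.9502,0.7449,1.6336,-0.4412,-0.0323,2.8541,0.6814,-0.6636,0.8461,0.0000,0.0000,0.0000,0.0000,0.0000
10,0.4257,0.8303,0.6604,-0.5897,0.9935,0.7780,1.7871,-0.4091,0.0538,2.9123,0.6883,-0.6639,0.8268,0.0000,0.0000,0.0000,0.0000,0.0000
11,0.4376,0.8583,0.6544,-0.5881,1.0373,0.8053,1.9465,-0.3917,0.1500,2.9268,0.6958,-0.6644,0.8050,0.0000,0.0000,0.0000,0.0000,0.0000
12,0.4498,0.8887,0.6486,-0.5851,1.0810,0.8304,2.1122,-0.3898,0.2656,2.8889,0.7036,-0.6650,0.7808,0.0000,0.0000,0.0000,0.0000,0.0000
13,0.4625,0.9217,0.6426,-0.5801,1.1237,0.8547,2.2872,-0.4108,0.3979,2.7966,0.7119,-0.6657,0.7541,0.0000,0.0000,0.0000,0.0000,0.0000
14,0.4755,0.9574,0.6361,-0.5730,1.1646,0.8791,2.4747,-0.4617,0.5441,2.6477,0.7205,-0.6665,0.7249,0.0000,0.0000,0.0000,0.0000,0.0000
15,0.4889,0.9960,0.6286,-0.5637,1.2029,0.9042,2.6772,-0.5493,0.7008,2.4393,0.7294,-0.6673,0.6932,0.0000,0.0000,0.0000,0.0000,0.0000
16,0.5026,1.0378,0.6194,-0.5520,1.2375,0.9306,2.8972,-0.6796,0.8640,2.1684,0.7385,-0.6680,0.6589,0.0000,0.0000,0.0000,0.0000,0.0000
17,0.5168,1.0830,0.6080,-0.5378,1.2676,0.9580,3.1369,-0.8580,1.0292,1.8319,0.7478,-0.6686,0.6221,0.0000,0.0000,0.0000,0.0000,0.0000
18,0.5314,1.1320,0.5934,-0.5211,1.2921,0.9860,3.3982,-1.0883,1.1914,1.4268,0.7573,-0.6690,0.5828,0.0000,0.0000,0.0000,0.0000,0.0000
19,0.5464,1.1851,0.5750,-0.5021,1.3100,1.0132,3.6826,-1.3731,1.3458,0.9498,0.7667,-0.6691,0.5409,0.0000,0.0000,0.0000,0.0000,0.0000
20,0.5617,1.2426,0.5520,-0.4808,1.3202,1.0376,3.9911,-1.7126,1.4873,0.3974,0.7762,-0.6690,0.4965,0.0000,0.0000,0.0000,0.0000,0.0000
21,0.5774,1.3049,0.5234,-0.4576,1.3215,1.0556,4.3258,-2.1071,1.6063,-0.2258,0.7856,-0.6684,0.4496,0.0000,0.0000,0.0000,0.0000,0.0000
22,0.5933,1.3725,0.4884,-0.4329,1.3133,1.0610,4.6917,-2.5588,1.6810,-0.8954,0.7948,-0.6673,0.4002,0.0000,0.0000,0.0000,0.0000,0.0000
23,0.6092,1.4458,0.4465,-0.4072,1.2942,1.0507,5.0770,-3.0450,1.7409,-1.6644,0.8036,-0.6655,0.3484,0.0000,0.0000,0.0000,0.0000,0.0000
24,0.6247,1.5249,0.3970,-0.3807,1.2628,1.0179,5.4778,-3.5517,1.7890,-2.5437,0.8121,-0.6630,0.2942,0.0000,0.0000,0.0000,0.0000,0.0000
25,0.6396,1.6102,0.3399,-0.3536,1.2172,0.9538,5.8865,-4.0561,1.8332,-3.5494,0.8199,-0.6596,0.2377,0.0000,0.0000,0.0000,0.0000,0.0000
26,0.6532,1.7015,0.2755,-0.3257,1.1556,0.8471,6.2890,-4.5229,1.8870,-4.7028,0.8269,-0.6552,0.1791,0.0000,0.0000,0.0000,0.0000,0.0000
27,0.6647,1.7987,0.2047,-0.2968,1.0753,0.6826,6.6613,-4.8980,1.9687,-6.0296,0.8328,-0.6496,0.1184,0.0000,0.0000,0.0000,0.0000,0.0000
28,0.6732,1.9010,0.1294,-0.2664,0.9737,0.4407,6.9632,-5.0994,2.0970,-7.5542,0.8372,-0.6426,0.0559,0.0000,0.0000,0.0000,0.0000,0.0000
29,0.6774,2.0069,0.0531,-0.2336,0.8477,0.0948,7.1308,-5.0096,2.2761,-9.2804,0.8395,-0.6338,-0.0080,0.0000,0.0000,0.0000,0.0000,0.0000
30,0.6754,2.1138,-0.0187,-0.1980,0.6945,-0.3855,7.0747,-4.4824,2.4706,-11.1497,0.8389,-0.6227,-0.0728,0.0000,0.0000,0.0000,0.0000,0.0000
31,0.6649,2.2175,-0.0785,-0.1603,0.5137,-1.0532,6.6908,-3.4031,2.5067,-12.9084,0.8344,-0.6085,-0.1379,0.0000,0.0000,0.0000,0.0000,0.0000
32,0.6427,2.3127,-0.1184,-0.1252,0.3107,-1.9491,5.9425,-1.8632,2.0687,-13.9615,0.8249,-0.5902,-0.2023,0.0000,0.0000,0.0000,0.0000,0.0000
33,0.6055,2.3947,-0.1344,-0.1019,0.1026,-3.0214,4.9825,-0.3183,0.9203,-13.4866,0.8092,-0.5666,-0.2653,0.0000,0.0000,0.0000,0.0000,0.0000
34,0.5521,2.4628,-0.1310,-0.0999,-0.0847,-4.0710,4.1320,0.6727,-0.6556,-11.2653,0.7872,-0.5367,-0.3266,0.0000,0.0000,0.0000,0.0000,0.0000
35,0.4845,2.5196,-0.1163,-0.1198,-0.2313,-4.9090,3.4617,1.2456,-1.9080,-8.2179,0.7596,-0.5008,-0.3868,0.0000,0.0000,0.0000,0.0000,0.0000
36,0.4061,2.5672,-0.0942,-0.1537,-0.3313,-5.5059,2.9112,1.6866,-2.4856,-5.1463,0.7275,-0.4595,-0.4465,,,,,


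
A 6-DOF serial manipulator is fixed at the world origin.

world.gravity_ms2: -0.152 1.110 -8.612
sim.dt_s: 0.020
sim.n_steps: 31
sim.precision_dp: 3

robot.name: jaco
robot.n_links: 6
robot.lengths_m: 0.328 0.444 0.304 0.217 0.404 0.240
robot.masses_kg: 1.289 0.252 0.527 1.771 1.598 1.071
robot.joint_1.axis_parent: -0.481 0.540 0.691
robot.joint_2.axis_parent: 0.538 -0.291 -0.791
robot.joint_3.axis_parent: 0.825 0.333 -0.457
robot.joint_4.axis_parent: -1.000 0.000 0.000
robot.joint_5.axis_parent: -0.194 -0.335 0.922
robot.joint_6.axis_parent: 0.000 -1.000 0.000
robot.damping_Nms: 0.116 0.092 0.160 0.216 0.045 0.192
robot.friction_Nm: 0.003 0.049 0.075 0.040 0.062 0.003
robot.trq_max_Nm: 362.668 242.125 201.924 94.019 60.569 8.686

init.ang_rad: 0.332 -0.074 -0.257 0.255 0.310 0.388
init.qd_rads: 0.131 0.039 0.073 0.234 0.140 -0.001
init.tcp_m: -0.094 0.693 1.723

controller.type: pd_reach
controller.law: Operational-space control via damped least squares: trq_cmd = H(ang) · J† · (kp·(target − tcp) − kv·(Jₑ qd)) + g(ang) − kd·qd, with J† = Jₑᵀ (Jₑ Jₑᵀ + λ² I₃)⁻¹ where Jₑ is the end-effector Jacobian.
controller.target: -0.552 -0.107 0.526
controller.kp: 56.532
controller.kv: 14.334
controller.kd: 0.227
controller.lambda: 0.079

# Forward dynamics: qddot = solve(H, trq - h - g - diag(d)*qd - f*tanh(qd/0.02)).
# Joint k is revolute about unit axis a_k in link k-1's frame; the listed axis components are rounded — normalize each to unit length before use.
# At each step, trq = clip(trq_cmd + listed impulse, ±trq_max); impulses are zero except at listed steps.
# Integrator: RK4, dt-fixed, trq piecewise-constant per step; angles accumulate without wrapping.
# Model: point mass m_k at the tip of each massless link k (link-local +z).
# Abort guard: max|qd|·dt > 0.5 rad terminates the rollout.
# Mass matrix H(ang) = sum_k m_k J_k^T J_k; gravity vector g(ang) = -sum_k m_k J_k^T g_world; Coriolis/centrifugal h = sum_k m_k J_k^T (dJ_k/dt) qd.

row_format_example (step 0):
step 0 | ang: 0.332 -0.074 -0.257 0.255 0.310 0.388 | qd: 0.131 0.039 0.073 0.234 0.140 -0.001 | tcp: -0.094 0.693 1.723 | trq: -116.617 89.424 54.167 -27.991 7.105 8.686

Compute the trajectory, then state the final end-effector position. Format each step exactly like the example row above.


step 1 | ang: 0.344 -0.030 -0.240 0.305 0.348 0.410 | qd: 1.152 4.603 1.372 4.590 3.786 2.111 | tcp: -0.098 0.692 1.714 | trq: -129.656 89.988 51.837 -31.517 5.994 8.686
step 2 | ang: 0.374 0.102 -0.210 0.425 0.444 0.476 | qd: 2.239 9.271 1.211 7.072 5.975 4.244 | tcp: -0.107 0.680 1.691 | trq: -150.225 85.361 36.285 -27.856 6.783 8.353
step 3 | ang: 0.416 0.307 -0.183 0.585 0.579 0.579 | qd: 2.302 11.988 0.915 8.507 7.659 5.981 | tcp: -0.115 0.655 1.655 | trq: -141.751 65.762 14.261 -18.145 6.806 5.891
step 4 | ang: 0.441 0.526 -0.157 0.769 0.734 0.708 | qd: 0.351 10.264 1.409 9.680 7.389 6.842 | tcp: -0.121 0.618 1.611 | trq: -120.079 47.184 -1.723 -10.875 6.185 3.866
step 5 | ang: 0.417 0.686 -0.123 0.969 0.850 0.844 | qd: -2.621 5.967 1.781 10.098 4.060 6.603 | tcp: -0.125 0.575 1.564 | trq: -96.639 35.486 -3.055 -10.676 5.504 2.527
step 6 | ang: 0.340 0.768 -0.087 1.167 0.897 0.962 | qd: -4.837 2.690 1.673 9.628 0.760 5.071 | tcp: -0.133 0.530 1.511 | trq: -72.554 26.356 2.957 -13.706 5.055 1.923
step 7 | ang: 0.228 0.798 -0.053 1.352 0.888 1.044 | qd: -6.248 0.489 1.659 8.864 -1.557 3.198 | tcp: -0.144 0.486 1.452 | trq: -48.115 17.136 7.140 -16.611 4.876 1.558
step 8 | ang: 0.094 0.790 -0.017 1.522 0.840 1.092 | qd: -7.121 -1.144 1.961 8.087 -3.260 1.618 | tcp: -0.160 0.442 1.391 | trq: -24.399 7.590 7.682 -19.199 4.898 1.160
step 9 | ang: -0.053 0.754 0.028 1.676 0.762 1.112 | qd: -7.585 -2.362 2.526 7.369 -4.567 0.535 | tcp: -0.177 0.397 1.328 | trq: -2.437 -2.026 5.391 -21.390 4.980 0.689
step 10 | ang: -0.206 0.700 0.084 1.816 0.661 1.117 | qd: -7.671 -3.059 3.128 6.679 -5.506 -0.007 | tcp: -0.195 0.352 1.265 | trq: 16.909 -11.413 1.348 -22.643 4.985 0.165
step 11 | ang: -0.356 0.637 0.151 1.943 0.545 1.116 | qd: -7.390 -3.103 3.496 5.966 -6.024 -0.054 | tcp: -0.214 0.307 1.205 | trq: 32.885 -20.086 -3.344 -22.504 4.848 -0.372
step 12 | ang: -0.498 0.580 0.221 2.054 0.423 1.118 | qd: -6.784 -2.493 3.454 5.202 -6.090 0.239 | tcp: -0.234 0.261 1.150 | trq: 44.935 -27.366 -7.608 -21.061 4.590 -0.866
step 13 | ang: -0.626 0.540 0.287 2.151 0.304 1.126 | qd: -5.973 -1.468 3.035 4.417 -5.787 0.655 | tcp: -0.254 0.216 1.098 | trq: 53.083 -32.714 -10.708 -18.925 4.282 -1.262
step 14 | ang: -0.738 0.520 0.342 2.232 0.192 1.143 | qd: -5.130 -0.410 2.459 3.683 -5.310 1.008 | tcp: -0.275 0.174 1.052 | trq: 57.866 -35.995 -12.487 -16.752 3.994 -1.534
step 15 | ang: -0.833 0.519 0.387 2.299 0.090 1.165 | qd: -4.392 0.384 1.954 3.059 -4.847 1.213 | tcp: -0.296 0.134 1.010 | trq: 60.083 -37.476 -13.198 -14.894 3.753 -1.696
step 16 | ang: -0.915 0.532 0.423 2.356 -0.004 1.190 | qd: -3.790 0.878 1.581 2.549 -4.450 1.290 | tcp: -0.317 0.099 0.971 | trq: 60.553 -37.684 -13.252 -13.354 3.546 -1.786
step 17 | ang: -0.986 0.552 0.452 2.403 -0.089 1.216 | qd: -3.296 1.168 1.297 2.130 -4.087 1.283 | tcp: -0.338 0.067 0.935 | trq: 59.916 -37.106 -12.973 -12.029 3.353 -1.835
step 18 | ang: -1.047 0.577 0.476 2.442 -0.168 1.241 | qd: -2.890 1.310 1.080 1.786 -3.747 1.221 | tcp: -0.358 0.038 0.902 | trq: 58.574 -36.042 -12.517 -10.894 3.161 -1.864
step 19 | ang: -1.102 0.603 0.496 2.475 -0.239 1.264 | qd: -2.556 1.356 0.906 1.504 -3.420 1.128 | tcp: -0.377 0.014 0.872 | trq: 56.817 -34.704 -11.974 -9.933 2.966 -1.880
step 20 | ang: -1.150 0.630 0.513 2.503 -0.305 1.286 | qd: -2.277 1.342 0.760 1.271 -3.103 1.017 | tcp: -0.395 -0.008 0.843 | trq: 54.850 -33.238 -11.395 -9.139 2.768 -1.892
step 21 | ang: -1.193 0.657 0.527 2.526 -0.364 1.305 | qd: -2.042 1.292 0.632 1.078 -2.796 0.901 | tcp: -0.412 -0.026 0.817 | trq: 52.814 -31.741 -10.811 -8.504 2.568 -1.901
step 22 | ang: -1.232 0.682 0.539 2.546 -0.417 1.322 | qd: -1.842 1.223 0.518 0.919 -2.504 0.784 | tcp: -0.428 -0.042 0.793 | trq: 50.801 -30.275 -10.237 -8.016 2.371 -1.908
step 23 | ang: -1.267 0.705 0.548 2.563 -0.464 1.336 | qd: -1.671 1.144 0.415 0.788 -2.228 0.673 | tcp: -0.443 -0.055 0.771 | trq: 48.868 -28.877 -9.684 -7.659 2.180 -1.915
step 24 | ang: -1.299 0.728 0.555 2.578 -0.506 1.349 | qd: -1.523 1.062 0.323 0.679 -1.971 0.570 | tcp: -0.456 -0.066 0.750 | trq: 47.046 -27.567 -9.156 -7.414 1.998 -1.920
step 25 | ang: -1.328 0.748 0.561 2.591 -0.543 1.359 | qd: -1.393 0.980 0.241 0.589 -1.736 0.477 | tcp: -0.469 -0.075 0.731 | trq: 45.345 -26.352 -8.658 -7.262 1.828 -1.924
step 26 | ang: -1.355 0.767 0.565 2.602 -0.576 1.368 | qd: -1.278 0.901 0.168 0.514 -1.522 0.393 | tcp: -0.480 -0.083 0.713 | trq: 43.766 -25.233 -8.189 -7.184 1.670 -1.925
step 27 | ang: -1.379 0.784 0.568 2.611 -0.604 1.375 | qd: -1.175 0.827 0.103 0.451 -1.330 0.319 | tcp: -0.490 -0.089 0.697 | trq: 42.303 -24.203 -7.750 -7.162 1.525 -1.924
step 28 | ang: -1.402 0.800 0.570 2.620 -0.629 1.380 | qd: -1.082 0.757 0.047 0.399 -1.158 0.254 | tcp: -0.499 -0.094 0.682 | trq: 40.945 -23.256 -7.340 -7.183 1.394 -1.921
step 29 | ang: -1.423 0.814 0.570 2.627 -0.651 1.385 | qd: -0.998 0.686 0.006 0.357 -1.010 0.196 | tcp: -0.507 -0.098 0.668 | trq: 39.685 -22.383 -6.961 -7.230 1.277 -1.914
step 30 | ang: -1.442 0.827 0.570 2.634 -0.670 1.388 | qd: -0.926 0.606 -0.007 0.331 -0.888 0.144 | tcp: -0.514 -0.101 0.655 | trq: 38.518 -21.579 -6.619 -7.285 1.174 -1.905
step 31 | ang: -1.460 0.839 0.570 2.641 -0.687 1.391 | qd: -0.857 0.534 -0.012 0.311 -0.781 0.100 | tcp: -0.521 -0.103 0.643
final tcp position (m): -0.521 -0.103 0.643


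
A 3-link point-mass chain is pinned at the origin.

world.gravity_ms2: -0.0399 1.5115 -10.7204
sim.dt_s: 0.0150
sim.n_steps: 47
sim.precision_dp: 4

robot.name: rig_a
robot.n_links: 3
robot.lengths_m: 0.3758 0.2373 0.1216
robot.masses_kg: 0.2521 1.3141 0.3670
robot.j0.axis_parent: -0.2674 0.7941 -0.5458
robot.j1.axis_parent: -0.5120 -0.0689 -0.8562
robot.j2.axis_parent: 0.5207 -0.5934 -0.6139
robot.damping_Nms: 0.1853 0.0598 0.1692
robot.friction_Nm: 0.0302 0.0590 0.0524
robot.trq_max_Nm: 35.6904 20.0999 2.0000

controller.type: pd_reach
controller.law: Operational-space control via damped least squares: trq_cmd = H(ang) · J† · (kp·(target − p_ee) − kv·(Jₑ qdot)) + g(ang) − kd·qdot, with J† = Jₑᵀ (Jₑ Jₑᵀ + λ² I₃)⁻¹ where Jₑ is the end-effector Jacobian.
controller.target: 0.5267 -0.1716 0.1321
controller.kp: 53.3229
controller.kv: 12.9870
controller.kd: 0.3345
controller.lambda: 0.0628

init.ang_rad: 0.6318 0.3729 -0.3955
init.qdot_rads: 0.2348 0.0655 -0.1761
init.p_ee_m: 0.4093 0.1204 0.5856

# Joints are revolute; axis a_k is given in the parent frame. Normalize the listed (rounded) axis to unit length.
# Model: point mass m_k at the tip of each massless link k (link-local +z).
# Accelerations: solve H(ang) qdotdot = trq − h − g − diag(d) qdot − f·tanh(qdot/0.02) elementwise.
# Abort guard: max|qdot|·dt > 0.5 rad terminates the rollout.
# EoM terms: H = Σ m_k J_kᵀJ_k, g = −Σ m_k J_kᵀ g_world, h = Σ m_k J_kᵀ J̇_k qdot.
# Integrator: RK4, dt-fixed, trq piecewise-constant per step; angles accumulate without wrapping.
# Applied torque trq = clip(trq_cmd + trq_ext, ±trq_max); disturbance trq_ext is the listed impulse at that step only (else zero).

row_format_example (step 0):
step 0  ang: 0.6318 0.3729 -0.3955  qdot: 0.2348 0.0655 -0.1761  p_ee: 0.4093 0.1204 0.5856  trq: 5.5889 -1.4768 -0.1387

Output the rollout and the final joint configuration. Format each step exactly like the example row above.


step 1  ang: 0.6382 0.3673 -0.4013  qdot: 0.6185 -0.7801 -0.5066  p_ee: 0.4127 0.1194 0.5834  trq: 3.0581 -1.2989 0.0459
step 2  ang: 0.6497 0.3526 -0.4051  qdot: 0.9067 -1.1856 -0.1716  p_ee: 0.4180 0.1170 0.5803  trq: 1.4185 -1.2363 -0.0161
step 3  ang: 0.6648 0.3328 -0.4092  qdot: 1.1158 -1.4457 -0.3302  p_ee: 0.4250 0.1136 0.5762  trq: -0.1553 -1.2731 0.0969
step 4  ang: 0.6828 0.3103 -0.4122  qdot: 1.2803 -1.5578 -0.1203  p_ee: 0.4331 0.1096 0.5714  trq: -1.2537 -1.3095 0.0692
step 5  ang: 0.7029 0.2863 -0.4153  qdot: 1.4013 -1.6462 -0.2674  p_ee: 0.4421 0.1051 0.5657  trq: -2.3496 -1.3724 0.1660
step 6  ang: 0.7247 0.2615 -0.4177  qdot: 1.4993 -1.6626 -0.0854  p_ee: 0.4518 0.1002 0.5594  trq: -3.1071 -1.4092 0.1375
step 7  ang: 0.7477 0.2363 -0.4201  qdot: 1.5696 -1.6913 -0.2144  p_ee: 0.4619 0.0949 0.5525  trq: -3.9086 -1.4565 0.2177
step 8  ang: 0.7717 0.2111 -0.4218  qdot: 1.6260 -1.6763 -0.0784  p_ee: 0.4723 0.0893 0.5451  trq: -4.4686 -1.4779 0.1972
step 9  ang: 0.7963 0.1860 -0.4237  qdot: 1.6643 -1.6748 -0.1487  p_ee: 0.4828 0.0834 0.5372  trq: -5.0565 -1.5028 0.2484
step 10  ang: 0.8215 0.1611 -0.4250  qdot: 1.6928 -1.6481 -0.0606  p_ee: 0.4934 0.0772 0.5289  trq: -5.4962 -1.5101 0.2387
step 11  ang: 0.8470 0.1365 -0.4263  qdot: 1.7087 -1.6313 -0.1044  p_ee: 0.5038 0.0709 0.5202  trq: -5.9465 -1.5180 0.2744
step 12  ang: 0.8727 0.1123 -0.4272  qdot: 1.7169 -1.6006 -0.0641  p_ee: 0.5141 0.0643 0.5113  trq: -6.3063 -1.5149 0.2769
step 13  ang: 0.8985 0.0886 -0.4280  qdot: 1.7171 -1.5698 -0.0526  p_ee: 0.5242 0.0575 0.5022  trq: -6.6405 -1.5086 0.2878
step 14  ang: 0.9242 0.0653 -0.4287  qdot: 1.7106 -1.5372 -0.0482  p_ee: 0.5340 0.0505 0.4928  trq: -6.9417 -1.4985 0.2993
step 15  ang: 0.9497 0.0425 -0.4292  qdot: 1.6966 -1.5117 -0.1117  p_ee: 0.5435 0.0435 0.4833  trq: -7.2378 -1.4878 0.3337
step 16  ang: 0.9751 0.0203 -0.4301  qdot: 1.6759 -1.4911 -0.2141  p_ee: 0.5526 0.0363 0.4737  trq: -7.5138 -1.4754 0.3804
step 17  ang: 1.0001 -0.0015 -0.4305  qdot: 1.6550 -1.4425 -0.1055  p_ee: 0.5614 0.0290 0.4641  trq: -7.6733 -1.4500 0.3491
step 18  ang: 1.0247 -0.0227 -0.4311  qdot: 1.6269 -1.4183 -0.1960  p_ee: 0.5697 0.0217 0.4544  trq: -7.8958 -1.4334 0.3890
step 19  ang: 1.0490 -0.0433 -0.4313  qdot: 1.5993 -1.3689 -0.0963  p_ee: 0.5776 0.0144 0.4448  trq: -8.0183 -1.4062 0.3587
step 20  ang: 1.0728 -0.0634 -0.4317  qdot: 1.5655 -1.3435 -0.1825  p_ee: 0.5851 0.0070 0.4352  trq: -8.1975 -1.3873 0.3949
step 21  ang: 1.0960 -0.0828 -0.4318  qdot: 1.5328 -1.2945 -0.0893  p_ee: 0.5922 -0.0003 0.4257  trq: -8.2874 -1.3592 0.3650
step 22  ang: 1.1188 -0.1018 -0.4321  qdot: 1.4947 -1.2695 -0.1722  p_ee: 0.5988 -0.0077 0.4163  trq: -8.4292 -1.3391 0.3984
step 23  ang: 1.1410 -0.1202 -0.4320  qdot: 1.4583 -1.2220 -0.0842  p_ee: 0.6050 -0.0149 0.4071  trq: -8.4902 -1.3110 0.3690
step 24  ang: 1.1626 -0.1381 -0.4322  qdot: 1.4173 -1.1982 -0.1645  p_ee: 0.6109 -0.0221 0.3981  trq: -8.5994 -1.2905 0.4000
step 25  ang: 1.1836 -0.1554 -0.4321  qdot: 1.3784 -1.1528 -0.0808  p_ee: 0.6163 -0.0293 0.3892  trq: -8.6352 -1.2628 0.3709
step 26  ang: 1.2040 -0.1722 -0.4322  qdot: 1.3355 -1.1309 -0.1588  p_ee: 0.6213 -0.0363 0.3805  trq: -8.7160 -1.2425 0.4000
step 27  ang: 1.2238 -0.1886 -0.4320  qdot: 1.2951 -1.0879 -0.0785  p_ee: 0.6260 -0.0432 0.3720  trq: -8.7300 -1.2156 0.3712
step 28  ang: 1.2429 -0.2045 -0.4320  qdot: 1.2512 -1.0683 -0.1547  p_ee: 0.6303 -0.0500 0.3638  trq: -8.7865 -1.1958 0.3988
step 29  ang: 1.2614 -0.2199 -0.4318  qdot: 1.2101 -1.0280 -0.0772  p_ee: 0.6342 -0.0567 0.3558  trq: -8.7820 -1.1701 0.3703
step 30  ang: 1.2793 -0.2349 -0.4318  qdot: 1.1660 -1.0108 -0.1517  p_ee: 0.6379 -0.0632 0.3481  trq: -8.8180 -1.1510 0.3966
step 31  ang: 1.2965 -0.2494 -0.4316  qdot: 1.1250 -0.9731 -0.0764  p_ee: 0.6412 -0.0696 0.3406  trq: -8.7981 -1.1265 0.3684
step 32  ang: 1.3131 -0.2636 -0.4315  qdot: 1.0813 -0.9584 -0.1495  p_ee: 0.6442 -0.0759 0.3334  trq: -8.8170 -1.1083 0.3937
step 33  ang: 1.3291 -0.2774 -0.4313  qdot: 1.0411 -0.9232 -0.0760  p_ee: 0.6470 -0.0819 0.3264  trq: -8.7848 -1.0850 0.3657
step 34  ang: 1.3444 -0.2909 -0.4312  qdot: 0.9983 -0.9108 -0.1480  p_ee: 0.6494 -0.0879 0.3197  trq: -8.7899 -1.0677 0.3902
step 35  ang: 1.3591 -0.3039 -0.4309  qdot: 0.9592 -0.8779 -0.0759  p_ee: 0.6517 -0.0936 0.3133  trq: -8.7480 -1.0456 0.3624
step 36  ang: 1.3733 -0.3167 -0.4309  qdot: 0.9179 -0.8677 -0.1470  p_ee: 0.6537 -0.0992 0.3071  trq: -8.7423 -1.0292 0.3864
step 37  ang: 1.3868 -0.3292 -0.4306  qdot: 0.8804 -0.8368 -0.0760  p_ee: 0.6555 -0.1046 0.3012  trq: -8.6930 -1.0083 0.3587
step 38  ang: 1.3998 -0.3414 -0.4305  qdot: 0.8407 -0.8285 -0.1464  p_ee: 0.6571 -0.1099 0.2956  trq: -8.6790 -0.9928 0.3823
step 39  ang: 1.4122 -0.3532 -0.4302  qdot: 0.8051 -0.7994 -0.0761  p_ee: 0.6586 -0.1150 0.2902  trq: -8.6247 -0.9728 0.3548
step 40  ang: 1.4240 -0.3649 -0.4302  qdot: 0.7674 -0.7929 -0.1461  p_ee: 0.6598 -0.1199 0.2851  trq: -8.6046 -0.9581 0.3781
step 41  ang: 1.4353 -0.3762 -0.4299  qdot: 0.7338 -0.7653 -0.0762  p_ee: 0.6609 -0.1247 0.2802  trq: -8.5469 -0.9392 0.3507
step 42  ang: 1.4461 -0.3873 -0.4298  qdot: 0.6982 -0.7604 -0.1461  p_ee: 0.6619 -0.1293 0.2755  trq: -8.5225 -0.9252 0.3738
step 43  ang: 1.4564 -0.3982 -0.4295  qdot: 0.6669 -0.7340 -0.0764  p_ee: 0.6627 -0.1337 0.2711  trq: -8.4630 -0.9071 0.3465
step 44  ang: 1.4662 -0.4089 -0.4294  qdot: 0.6335 -0.7305 -0.1462  p_ee: 0.6635 -0.1380 0.2669  trq: -8.4360 -0.8937 0.3696
step 45  ang: 1.4755 -0.4193 -0.4291  qdot: 0.6043 -0.7052 -0.0765  p_ee: 0.6641 -0.1421 0.2629  trq: -8.3758 -0.8763 0.3423
step 46  ang: 1.4844 -0.4295 -0.4291  qdot: 0.5731 -0.7030 -0.1466  p_ee: 0.6646 -0.1461 0.2591  trq: -8.3474 -0.8635 0.3655
step 47  ang: 1.4929 -0.4395 -0.4288  qdot: 0.5463 -0.6785 -0.0767  p_ee: 0.6650 -0.1500 0.2556
final ang (rad): 1.4929 -0.4395 -0.4288


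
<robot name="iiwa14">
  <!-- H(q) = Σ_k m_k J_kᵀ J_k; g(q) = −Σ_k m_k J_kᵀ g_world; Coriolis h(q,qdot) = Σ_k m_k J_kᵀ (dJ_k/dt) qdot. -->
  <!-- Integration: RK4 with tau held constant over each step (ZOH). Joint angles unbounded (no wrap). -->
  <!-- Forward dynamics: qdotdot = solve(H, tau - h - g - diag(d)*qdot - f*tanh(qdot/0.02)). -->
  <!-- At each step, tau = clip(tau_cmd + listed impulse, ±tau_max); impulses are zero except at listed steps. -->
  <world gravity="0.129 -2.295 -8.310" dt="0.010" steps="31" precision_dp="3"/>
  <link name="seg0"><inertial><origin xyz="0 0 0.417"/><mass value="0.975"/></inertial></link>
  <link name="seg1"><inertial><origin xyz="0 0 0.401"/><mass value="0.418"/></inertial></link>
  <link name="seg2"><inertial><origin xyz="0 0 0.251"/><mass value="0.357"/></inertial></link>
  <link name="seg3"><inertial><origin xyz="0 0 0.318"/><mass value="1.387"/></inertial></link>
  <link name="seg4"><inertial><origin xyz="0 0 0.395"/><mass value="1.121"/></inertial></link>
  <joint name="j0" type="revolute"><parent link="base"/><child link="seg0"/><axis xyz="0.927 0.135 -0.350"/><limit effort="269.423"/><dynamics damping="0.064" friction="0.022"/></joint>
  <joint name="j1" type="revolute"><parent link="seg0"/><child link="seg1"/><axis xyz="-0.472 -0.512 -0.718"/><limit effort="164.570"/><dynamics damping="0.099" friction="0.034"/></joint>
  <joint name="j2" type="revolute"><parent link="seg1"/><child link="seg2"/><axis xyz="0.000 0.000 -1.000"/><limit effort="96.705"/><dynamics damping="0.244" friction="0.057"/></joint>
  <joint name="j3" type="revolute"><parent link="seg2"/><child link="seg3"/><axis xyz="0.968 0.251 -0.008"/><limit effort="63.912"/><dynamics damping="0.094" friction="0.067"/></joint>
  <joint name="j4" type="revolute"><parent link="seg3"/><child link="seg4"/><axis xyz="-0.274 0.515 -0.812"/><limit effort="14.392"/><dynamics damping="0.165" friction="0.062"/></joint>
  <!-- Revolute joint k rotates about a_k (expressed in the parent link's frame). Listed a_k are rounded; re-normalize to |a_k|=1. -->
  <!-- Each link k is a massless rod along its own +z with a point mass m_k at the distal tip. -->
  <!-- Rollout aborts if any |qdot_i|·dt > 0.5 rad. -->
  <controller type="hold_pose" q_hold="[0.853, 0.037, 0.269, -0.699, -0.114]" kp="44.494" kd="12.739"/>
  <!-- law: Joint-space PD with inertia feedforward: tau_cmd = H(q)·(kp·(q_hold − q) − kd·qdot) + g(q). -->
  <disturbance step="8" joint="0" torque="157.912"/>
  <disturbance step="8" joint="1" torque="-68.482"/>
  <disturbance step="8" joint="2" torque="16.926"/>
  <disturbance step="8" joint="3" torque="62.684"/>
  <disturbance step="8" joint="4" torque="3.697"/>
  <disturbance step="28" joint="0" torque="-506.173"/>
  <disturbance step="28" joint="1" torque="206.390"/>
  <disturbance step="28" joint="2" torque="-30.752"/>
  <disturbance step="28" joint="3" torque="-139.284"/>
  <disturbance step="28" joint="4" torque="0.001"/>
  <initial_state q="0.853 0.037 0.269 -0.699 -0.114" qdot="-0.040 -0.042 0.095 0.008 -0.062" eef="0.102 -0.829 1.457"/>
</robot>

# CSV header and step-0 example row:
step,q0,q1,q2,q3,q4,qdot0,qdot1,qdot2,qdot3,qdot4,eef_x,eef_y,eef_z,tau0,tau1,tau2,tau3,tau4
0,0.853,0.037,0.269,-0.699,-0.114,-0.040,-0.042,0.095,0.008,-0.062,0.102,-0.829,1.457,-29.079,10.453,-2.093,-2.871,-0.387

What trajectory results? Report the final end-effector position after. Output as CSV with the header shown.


step,q0,q1,q2,q3,q4,qdot0,qdot1,qdot2,qdot3,qdot4,eef_x,eef_y,eef_z,tau0,tau1,tau2,tau3,tau4
1,0.853,0.037,0.270,-0.699,-0.114,-0.037,-0.047,0.054,0.006,-0.002,0.102,-0.829,1.457,-29.197,10.472,-2.062,-2.901,-0.380
2,0.852,0.036,0.270,-0.699,-0.114,-0.032,-0.041,0.041,0.004,0.006,0.102,-0.829,1.457,-29.305,10.490,-2.035,-2.931,-0.370
3,0.852,0.036,0.270,-0.699,-0.114,-0.026,-0.034,0.034,0.002,0.004,0.103,-0.828,1.457,-29.403,10.506,-2.010,-2.958,-0.359
4,0.852,0.035,0.271,-0.699,-0.114,-0.021,-0.027,0.029,0.001,0.001,0.103,-0.828,1.457,-29.494,10.522,-1.988,-2.984,-0.349
5,0.852,0.035,0.271,-0.699,-0.114,-0.017,-0.020,0.024,0.001,-0.001,0.103,-0.828,1.457,-29.576,10.537,-1.970,-3.008,-0.341
6,0.851,0.035,0.271,-0.699,-0.114,-0.013,-0.015,0.020,0.000,-0.002,0.103,-0.828,1.457,-29.651,10.551,-1.954,-3.030,-0.335
7,0.851,0.035,0.271,-0.699,-0.113,-0.010,-0.010,0.017,-0.000,-0.002,0.103,-0.828,1.457,-29.719,10.565,-1.940,-3.050,-0.329
8,0.851,0.035,0.271,-0.699,-0.113,-0.007,-0.006,0.014,-0.000,-0.002,0.103,-0.828,1.457,128.131,-57.904,14.998,59.615,3.374
9,0.851,0.035,0.272,-0.694,-0.106,0.000,0.020,0.105,1.011,1.424,0.104,-0.831,1.457,-50.352,19.498,-4.113,-11.241,-0.798
10,0.851,0.035,0.273,-0.684,-0.094,0.009,0.051,0.195,0.868,1.018,0.106,-0.838,1.456,-48.546,18.726,-3.896,-10.540,-0.764
11,0.851,0.036,0.275,-0.676,-0.085,0.013,0.060,0.236,0.740,0.731,0.107,-0.843,1.455,-46.885,18.016,-3.696,-9.890,-0.731
12,0.851,0.036,0.278,-0.669,-0.079,0.014,0.057,0.246,0.626,0.524,0.108,-0.848,1.454,-45.359,17.361,-3.513,-9.291,-0.697
13,0.852,0.037,0.280,-0.664,-0.074,0.013,0.048,0.236,0.523,0.373,0.109,-0.852,1.454,-43.955,16.758,-3.343,-8.739,-0.665
14,0.852,0.037,0.283,-0.659,-0.071,0.011,0.036,0.215,0.432,0.260,0.109,-0.855,1.453,-42.665,16.203,-3.188,-8.231,-0.633
15,0.852,0.037,0.285,-0.655,-0.069,0.009,0.023,0.187,0.350,0.173,0.110,-0.858,1.453,-41.480,15.691,-3.045,-7.766,-0.603
16,0.852,0.038,0.286,-0.652,-0.068,0.007,0.012,0.159,0.278,0.104,0.110,-0.860,1.452,-40.392,15.220,-2.915,-7.339,-0.574
17,0.852,0.038,0.288,-0.649,-0.067,0.006,0.004,0.132,0.214,0.047,0.110,-0.862,1.452,-39.393,14.786,-2.796,-6.948,-0.547
18,0.852,0.038,0.289,-0.648,-0.067,0.005,-0.006,0.098,0.159,0.017,0.110,-0.864,1.451,-38.477,14.386,-2.688,-6.589,-0.524
19,0.852,0.038,0.290,-0.646,-0.067,0.002,-0.017,0.055,0.110,0.019,0.110,-0.865,1.451,-37.639,14.017,-2.590,-6.262,-0.506
20,0.852,0.037,0.290,-0.645,-0.067,0.001,-0.024,0.020,0.068,0.016,0.110,-0.866,1.451,-36.871,13.679,-2.502,-5.962,-0.489
21,0.852,0.037,0.290,-0.645,-0.067,0.002,-0.024,0.001,0.032,0.001,0.110,-0.866,1.451,-36.170,13.369,-2.426,-5.688,-0.475
22,0.852,0.037,0.290,-0.645,-0.067,0.002,-0.021,-0.014,0.003,-0.011,0.110,-0.866,1.451,-35.529,13.086,-2.362,-5.440,-0.464
23,0.852,0.037,0.290,-0.645,-0.067,0.003,-0.015,-0.024,-0.018,-0.014,0.110,-0.866,1.451,-34.945,12.828,-2.309,-5.223,-0.457
24,0.852,0.037,0.290,-0.645,-0.067,0.003,-0.009,-0.030,-0.034,-0.017,0.110,-0.866,1.451,-34.412,12.593,-2.263,-5.028,-0.452
25,0.852,0.037,0.290,-0.645,-0.068,0.003,-0.003,-0.037,-0.048,-0.019,0.110,-0.866,1.451,-33.928,12.380,-2.222,-4.852,-0.447
26,0.852,0.037,0.289,-0.646,-0.068,0.003,0.001,-0.042,-0.060,-0.019,0.110,-0.866,1.451,-33.488,12.188,-2.185,-4.691,-0.443
27,0.852,0.037,0.289,-0.647,-0.068,0.002,0.003,-0.047,-0.070,-0.019,0.110,-0.865,1.451,-33.089,12.014,-2.153,-4.544,-0.439
28,0.852,0.037,0.288,-0.647,-0.068,0.002,0.006,-0.052,-0.079,-0.020,0.110,-0.865,1.451,-269.423,164.570,-32.876,-63.912,-0.435
29,0.861,0.071,0.309,-0.642,-0.080,1.719,6.868,4.072,1.147,-2.071,0.110,-0.862,1.453,-1.649,-7.965,1.967,3.384,-0.449
30,0.877,0.134,0.341,-0.631,-0.091,1.465,5.751,2.459,0.980,-0.359,0.111,-0.856,1.455,-4.135,-5.870,1.768,2.516,-0.428
31,0.890,0.187,0.361,-0.622,-0.090,1.263,4.844,1.436,0.833,0.451,0.111,-0.851,1.457,,,,,
# final eef position (m): 0.111 -0.851 1.457
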